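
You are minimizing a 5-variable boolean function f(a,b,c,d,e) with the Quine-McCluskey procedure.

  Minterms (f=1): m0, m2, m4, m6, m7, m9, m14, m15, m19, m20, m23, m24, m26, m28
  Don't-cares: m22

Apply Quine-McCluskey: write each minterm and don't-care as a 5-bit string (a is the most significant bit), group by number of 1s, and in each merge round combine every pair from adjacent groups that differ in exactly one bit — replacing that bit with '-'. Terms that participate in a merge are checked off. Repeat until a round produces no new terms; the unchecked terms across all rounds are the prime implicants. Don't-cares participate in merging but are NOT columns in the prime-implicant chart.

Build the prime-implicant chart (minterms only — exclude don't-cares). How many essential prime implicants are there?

Round 0: 00000✓ 00010✓ 00100✓ 00110✓ 00111✓ 01001 01110✓ 01111✓ 10011✓ 10100✓ 10110✓ 10111✓ 11000✓ 11010✓ 11100✓
Round 1: -0100✓ -0110✓ -0111✓ 0-110✓ 0-111✓ 00-00✓ 00-10✓ 000-0✓ 001-0✓ 0011-✓ 0111-✓ 1-100 10-11 101-0✓ 1011-✓ 11-00 110-0
Round 2: -01-0 -011- 0-11- 00--0
PIs = {-01-0, -011-, 0-11-, 00--0, 01001, 1-100, 10-11, 11-00, 110-0}
Coverage chart:
  m0: 00--0 ←essential
  m2: 00--0 ←essential
  m4: -01-0,00--0
  m6: -01-0,-011-,0-11-,00--0
  m7: -011-,0-11-
  m9: 01001 ←essential
  m14: 0-11- ←essential
  m15: 0-11- ←essential
  m19: 10-11 ←essential
  m20: -01-0,1-100
  m23: -011-,10-11
  m24: 11-00,110-0
  m26: 110-0 ←essential
  m28: 1-100,11-00
Essential: 0-11-, 00--0, 01001, 10-11, 110-0

5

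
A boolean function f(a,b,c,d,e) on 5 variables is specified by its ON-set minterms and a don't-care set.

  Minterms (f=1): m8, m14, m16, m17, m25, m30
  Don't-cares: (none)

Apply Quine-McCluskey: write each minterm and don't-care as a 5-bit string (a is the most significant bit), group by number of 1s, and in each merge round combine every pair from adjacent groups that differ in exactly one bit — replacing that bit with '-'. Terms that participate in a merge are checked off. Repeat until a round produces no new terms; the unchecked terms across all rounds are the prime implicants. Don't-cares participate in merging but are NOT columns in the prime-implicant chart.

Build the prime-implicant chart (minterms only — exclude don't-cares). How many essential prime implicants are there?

Round 0: 01000 01110✓ 10000✓ 10001✓ 11001✓ 11110✓
Round 1: -1110 1-001 1000-
PIs = {-1110, 01000, 1-001, 1000-}
Coverage chart:
  m8: 01000 ←essential
  m14: -1110 ←essential
  m16: 1000- ←essential
  m17: 1-001,1000-
  m25: 1-001 ←essential
  m30: -1110 ←essential
Essential: -1110, 01000, 1-001, 1000-

4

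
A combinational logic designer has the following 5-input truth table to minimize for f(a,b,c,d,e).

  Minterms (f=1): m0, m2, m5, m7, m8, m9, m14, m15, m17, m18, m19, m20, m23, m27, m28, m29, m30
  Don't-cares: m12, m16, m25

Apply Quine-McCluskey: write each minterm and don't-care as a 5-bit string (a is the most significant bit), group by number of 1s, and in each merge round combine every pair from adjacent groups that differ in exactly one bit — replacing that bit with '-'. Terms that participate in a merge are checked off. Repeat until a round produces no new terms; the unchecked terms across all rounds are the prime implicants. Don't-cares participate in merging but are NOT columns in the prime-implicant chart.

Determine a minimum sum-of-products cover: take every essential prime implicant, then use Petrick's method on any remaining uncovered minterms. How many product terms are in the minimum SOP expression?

9

Round 0: 00000✓ 00010✓ 00101✓ 00111✓ 01000✓ 01001✓ 01100✓ 01110✓ 01111✓ 10000✓ 10001✓ 10010✓ 10011✓ 10100✓ 10111✓ 11001✓ 11011✓ 11100✓ 11101✓ 11110✓
Round 1: -0000✓ -0010✓ -0111 -1001 -1100✓ -1110✓ 0-000 0-111 000-0✓ 001-1 01-00 0100- 011-0✓ 0111- 1-001✓ 1-011✓ 1-100 10-00 10-11 100-0✓ 100-1✓ 1000-✓ 1001-✓ 11-01 110-1✓ 111-0✓ 1110-
Round 2: -00-0 -11-0 1-0-1 100--
PIs = {-00-0, -0111, -1001, -11-0, 0-000, 0-111, 001-1, 01-00, 0100-, 0111-, 1-0-1, 1-100, 10-00, 10-11, 100--, 11-01, 1110-}
Coverage chart:
  m0: -00-0,0-000
  m2: -00-0 ←essential
  m5: 001-1 ←essential
  m7: -0111,0-111,001-1
  m8: 0-000,01-00,0100-
  m9: -1001,0100-
  m14: -11-0,0111-
  m15: 0-111,0111-
  m17: 1-0-1,100--
  m18: -00-0,100--
  m19: 1-0-1,10-11,100--
  m20: 1-100,10-00
  m23: -0111,10-11
  m27: 1-0-1 ←essential
  m28: -11-0,1-100,1110-
  m29: 11-01,1110-
  m30: -11-0 ←essential
Essential: -00-0, -11-0, 001-1, 1-0-1
Petrick residual → -0111, 0-111, 0100-, 1-100, 11-01
Min cover (9 terms): b'c'e' + b'cde + bce' + a'cde + a'b'ce + a'bc'd' + ac'e + acd'e' + abd'e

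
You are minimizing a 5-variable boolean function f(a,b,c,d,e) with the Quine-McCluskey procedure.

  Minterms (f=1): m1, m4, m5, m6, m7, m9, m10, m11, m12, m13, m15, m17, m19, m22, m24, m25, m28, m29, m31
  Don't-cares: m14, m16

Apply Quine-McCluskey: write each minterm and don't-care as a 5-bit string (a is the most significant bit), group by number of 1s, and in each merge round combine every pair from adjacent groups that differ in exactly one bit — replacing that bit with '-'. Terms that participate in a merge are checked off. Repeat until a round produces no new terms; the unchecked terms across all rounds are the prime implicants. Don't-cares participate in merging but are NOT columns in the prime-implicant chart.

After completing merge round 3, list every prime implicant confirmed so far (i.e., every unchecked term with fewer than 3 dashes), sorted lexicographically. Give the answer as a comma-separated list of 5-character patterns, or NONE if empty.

--001, -0110, -1-01, -11-1, -110-, 0--01, 01--1, 01-1-, 1-00-, 100-1, 11-0-

[col 0] 00001*, 00100*, 00101*, 00110*, 00111*, 01001*, 01010*, 01011*, 01100*, 01101*, 01110*, 01111*, 10000*, 10001*, 10011*, 10110*, 11000*, 11001*, 11100*, 11101*, 11111*
[col 1] -0001*, -0110, -1001*, -1100*, -1101*, -1111*, 0-001*, 0-100*, 0-101*, 0-110*, 0-111*, 00-01*, 001-0*, 001-1*, 0010-*, 0011-*, 01-01*, 01-10*, 01-11*, 010-1*, 0101-*, 011-0*, 011-1*, 0110-*, 0111-*, 1-000*, 1-001*, 100-1, 1000-*, 11-00*, 11-01*, 1100-*, 111-1*, 1110-*
[col 2] --001, -1-01, -11-1, -110-, 0--01, 0-1-0*, 0-1-1*, 0-10-*, 0-11-*, 001--*, 01--1, 01-1-, 011--*, 1-00-, 11-0-
[col 3] 0-1--
Prime implicants: --001, -0110, -1-01, -11-1, -110-, 0--01, 0-1--, 01--1, 01-1-, 1-00-, 100-1, 11-0-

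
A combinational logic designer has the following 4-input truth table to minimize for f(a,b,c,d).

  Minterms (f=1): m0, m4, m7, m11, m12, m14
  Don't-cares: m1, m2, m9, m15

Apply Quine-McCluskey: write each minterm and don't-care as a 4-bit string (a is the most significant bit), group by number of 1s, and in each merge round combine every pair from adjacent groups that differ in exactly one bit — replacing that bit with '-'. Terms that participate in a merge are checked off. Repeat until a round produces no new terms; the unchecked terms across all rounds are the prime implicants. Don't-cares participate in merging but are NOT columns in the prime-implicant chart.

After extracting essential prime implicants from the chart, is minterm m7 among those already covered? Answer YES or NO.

YES

[col 0] 0000*, 0001*, 0010*, 0100*, 0111*, 1001*, 1011*, 1100*, 1110*, 1111*
[col 1] -001, -100, -111, 0-00, 00-0, 000-, 1-11, 10-1, 11-0, 111-
Prime implicants: -001, -100, -111, 0-00, 00-0, 000-, 1-11, 10-1, 11-0, 111-
PI chart (minterm → PIs covering it):
  0 | 0-00,00-0,000-
  4 | -100,0-00
  7 | -111  (sole → essential)
  11 | 1-11,10-1
  12 | -100,11-0
  14 | 11-0,111-
Essential prime implicants: -111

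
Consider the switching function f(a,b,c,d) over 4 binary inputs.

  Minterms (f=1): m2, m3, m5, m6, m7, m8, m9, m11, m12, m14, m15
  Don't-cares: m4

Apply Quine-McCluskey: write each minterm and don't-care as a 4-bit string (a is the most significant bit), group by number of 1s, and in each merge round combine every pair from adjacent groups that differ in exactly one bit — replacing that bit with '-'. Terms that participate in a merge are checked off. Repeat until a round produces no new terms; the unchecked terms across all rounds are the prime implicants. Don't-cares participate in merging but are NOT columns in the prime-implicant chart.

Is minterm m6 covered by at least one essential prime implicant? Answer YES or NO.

YES

Round 0: 0010✓ 0011✓ 0100✓ 0101✓ 0110✓ 0111✓ 1000✓ 1001✓ 1011✓ 1100✓ 1110✓ 1111✓
Round 1: -011✓ -100✓ -110✓ -111✓ 0-10✓ 0-11✓ 001-✓ 01-0✓ 01-1✓ 010-✓ 011-✓ 1-00 1-11✓ 10-1 100- 11-0✓ 111-✓
Round 2: --11 -1-0 -11- 0-1- 01--
PIs = {--11, -1-0, -11-, 0-1-, 01--, 1-00, 10-1, 100-}
Coverage chart:
  m2: 0-1- ←essential
  m3: --11,0-1-
  m5: 01-- ←essential
  m6: -1-0,-11-,0-1-,01--
  m7: --11,-11-,0-1-,01--
  m8: 1-00,100-
  m9: 10-1,100-
  m11: --11,10-1
  m12: -1-0,1-00
  m14: -1-0,-11-
  m15: --11,-11-
Essential: 0-1-, 01--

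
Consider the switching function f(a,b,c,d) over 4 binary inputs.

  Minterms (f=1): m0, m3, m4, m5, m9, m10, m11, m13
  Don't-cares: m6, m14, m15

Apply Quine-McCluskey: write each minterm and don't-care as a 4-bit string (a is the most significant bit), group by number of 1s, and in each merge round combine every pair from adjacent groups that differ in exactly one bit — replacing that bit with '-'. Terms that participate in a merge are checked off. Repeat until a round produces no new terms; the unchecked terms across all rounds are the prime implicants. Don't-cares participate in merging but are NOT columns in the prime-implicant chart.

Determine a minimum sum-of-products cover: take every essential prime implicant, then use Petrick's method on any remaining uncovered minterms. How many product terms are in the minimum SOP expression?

size-2^0 implicants → 0000(✓)  0011(✓)  0100(✓)  0101(✓)  0110(✓)  1001(✓)  1010(✓)  1011(✓)  1101(✓)  1110(✓)  1111(✓)
size-2^1 implicants → -011  -101  -110  0-00  01-0  010-  1-01(✓)  1-10(✓)  1-11(✓)  10-1(✓)  101-(✓)  11-1(✓)  111-(✓)
size-2^2 implicants → 1--1  1-1-
Unchecked terms (primes): -011, -101, -110, 0-00, 01-0, 010-, 1--1, 1-1-
Minterm coverage:
  m0 ⊆ 0-00 [E]
  m3 ⊆ -011 [E]
  m4 ⊆ 0-00,01-0,010-
  m5 ⊆ -101,010-
  m9 ⊆ 1--1 [E]
  m10 ⊆ 1-1- [E]
  m11 ⊆ -011,1--1,1-1-
  m13 ⊆ -101,1--1
E = {-011, 0-00, 1--1, 1-1-}
Petrick residual → -101
Cover = b'cd + bc'd + a'c'd' + ad + ac  |cover|=5

5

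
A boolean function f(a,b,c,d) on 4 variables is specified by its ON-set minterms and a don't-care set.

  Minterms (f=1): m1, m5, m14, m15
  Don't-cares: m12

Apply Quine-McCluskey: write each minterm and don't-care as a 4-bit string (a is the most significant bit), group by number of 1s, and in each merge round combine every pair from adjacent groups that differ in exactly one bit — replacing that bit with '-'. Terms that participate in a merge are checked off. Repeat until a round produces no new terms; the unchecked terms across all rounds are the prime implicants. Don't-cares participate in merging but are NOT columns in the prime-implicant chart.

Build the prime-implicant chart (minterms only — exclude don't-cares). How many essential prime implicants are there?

[col 0] 0001*, 0101*, 1100*, 1110*, 1111*
[col 1] 0-01, 11-0, 111-
Prime implicants: 0-01, 11-0, 111-
PI chart (minterm → PIs covering it):
  1 | 0-01  (sole → essential)
  5 | 0-01  (sole → essential)
  14 | 11-0,111-
  15 | 111-  (sole → essential)
Essential prime implicants: 0-01, 111-

2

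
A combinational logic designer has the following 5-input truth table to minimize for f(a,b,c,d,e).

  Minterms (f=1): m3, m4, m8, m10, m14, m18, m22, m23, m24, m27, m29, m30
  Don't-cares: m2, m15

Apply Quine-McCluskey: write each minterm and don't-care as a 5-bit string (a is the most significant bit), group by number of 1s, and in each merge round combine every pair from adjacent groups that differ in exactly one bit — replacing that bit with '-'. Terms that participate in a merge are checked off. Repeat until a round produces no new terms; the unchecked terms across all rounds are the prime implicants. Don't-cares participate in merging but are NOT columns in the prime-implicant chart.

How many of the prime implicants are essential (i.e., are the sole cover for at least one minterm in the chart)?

6

Round 0: 00010✓ 00011✓ 00100 01000✓ 01010✓ 01110✓ 01111✓ 10010✓ 10110✓ 10111✓ 11000✓ 11011 11101 11110✓
Round 1: -0010 -1000 -1110 0-010 0001- 01-10 010-0 0111- 1-110 10-10 1011-
PIs = {-0010, -1000, -1110, 0-010, 0001-, 00100, 01-10, 010-0, 0111-, 1-110, 10-10, 1011-, 11011, 11101}
Coverage chart:
  m3: 0001- ←essential
  m4: 00100 ←essential
  m8: -1000,010-0
  m10: 0-010,01-10,010-0
  m14: -1110,01-10,0111-
  m18: -0010,10-10
  m22: 1-110,10-10,1011-
  m23: 1011- ←essential
  m24: -1000 ←essential
  m27: 11011 ←essential
  m29: 11101 ←essential
  m30: -1110,1-110
Essential: -1000, 0001-, 00100, 1011-, 11011, 11101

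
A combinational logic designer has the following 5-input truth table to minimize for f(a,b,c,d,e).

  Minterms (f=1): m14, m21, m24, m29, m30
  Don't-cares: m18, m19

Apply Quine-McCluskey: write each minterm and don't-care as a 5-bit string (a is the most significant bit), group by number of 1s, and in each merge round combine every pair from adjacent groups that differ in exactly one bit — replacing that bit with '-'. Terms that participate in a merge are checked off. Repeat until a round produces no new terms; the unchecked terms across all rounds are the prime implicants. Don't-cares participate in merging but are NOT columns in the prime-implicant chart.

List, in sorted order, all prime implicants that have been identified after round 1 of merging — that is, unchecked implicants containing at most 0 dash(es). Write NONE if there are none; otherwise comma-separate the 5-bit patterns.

11000

Round 0: 01110✓ 10010✓ 10011✓ 10101✓ 11000 11101✓ 11110✓
Round 1: -1110 1-101 1001-
PIs = {-1110, 1-101, 1001-, 11000}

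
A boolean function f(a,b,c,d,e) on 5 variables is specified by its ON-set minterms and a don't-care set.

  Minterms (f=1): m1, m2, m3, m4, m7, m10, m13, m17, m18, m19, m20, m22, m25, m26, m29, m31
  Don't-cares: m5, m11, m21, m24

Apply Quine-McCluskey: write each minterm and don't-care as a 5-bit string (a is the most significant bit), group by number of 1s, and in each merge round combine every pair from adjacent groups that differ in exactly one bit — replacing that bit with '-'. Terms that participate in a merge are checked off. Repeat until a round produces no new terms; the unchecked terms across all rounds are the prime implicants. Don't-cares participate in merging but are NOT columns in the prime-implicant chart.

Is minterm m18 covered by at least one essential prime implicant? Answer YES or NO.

NO

Round 0: 00001✓ 00010✓ 00011✓ 00100✓ 00101✓ 00111✓ 01010✓ 01011✓ 01101✓ 10001✓ 10010✓ 10011✓ 10100✓ 10101✓ 10110✓ 11000✓ 11001✓ 11010✓ 11101✓ 11111✓
Round 1: -0001✓ -0010✓ -0011✓ -0100✓ -0101✓ -1010✓ -1101✓ 0-010✓ 0-011✓ 0-101✓ 00-01✓ 00-11✓ 000-1✓ 0001-✓ 001-1✓ 0010-✓ 0101-✓ 1-001✓ 1-010✓ 1-101✓ 10-01✓ 10-10 100-1✓ 1001-✓ 101-0 1010-✓ 11-01✓ 110-0 1100- 111-1
Round 2: --010 --101 -0-01 -00-1 -001- -010- 0-01- 00--1 1--01
PIs = {--010, --101, -0-01, -00-1, -001-, -010-, 0-01-, 00--1, 1--01, 10-10, 101-0, 110-0, 1100-, 111-1}
Coverage chart:
  m1: -0-01,-00-1,00--1
  m2: --010,-001-,0-01-
  m3: -00-1,-001-,0-01-,00--1
  m4: -010- ←essential
  m7: 00--1 ←essential
  m10: --010,0-01-
  m13: --101 ←essential
  m17: -0-01,-00-1,1--01
  m18: --010,-001-,10-10
  m19: -00-1,-001-
  m20: -010-,101-0
  m22: 10-10,101-0
  m25: 1--01,1100-
  m26: --010,110-0
  m29: --101,1--01,111-1
  m31: 111-1 ←essential
Essential: --101, -010-, 00--1, 111-1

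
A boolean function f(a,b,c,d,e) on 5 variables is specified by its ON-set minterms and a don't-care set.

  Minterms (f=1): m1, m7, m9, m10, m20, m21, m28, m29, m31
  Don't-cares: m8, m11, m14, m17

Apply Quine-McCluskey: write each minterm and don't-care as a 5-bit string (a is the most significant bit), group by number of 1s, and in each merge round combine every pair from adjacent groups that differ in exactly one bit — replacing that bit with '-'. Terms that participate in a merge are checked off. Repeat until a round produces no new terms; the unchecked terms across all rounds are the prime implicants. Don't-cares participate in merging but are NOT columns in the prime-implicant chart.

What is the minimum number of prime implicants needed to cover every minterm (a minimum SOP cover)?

Round 0: 00001✓ 00111 01000✓ 01001✓ 01010✓ 01011✓ 01110✓ 10001✓ 10100✓ 10101✓ 11100✓ 11101✓ 11111✓
Round 1: -0001 0-001 01-10 010-0✓ 010-1✓ 0100-✓ 0101-✓ 1-100✓ 1-101✓ 10-01 1010-✓ 111-1 1110-✓
Round 2: 010-- 1-10-
PIs = {-0001, 0-001, 00111, 01-10, 010--, 1-10-, 10-01, 111-1}
Coverage chart:
  m1: -0001,0-001
  m7: 00111 ←essential
  m9: 0-001,010--
  m10: 01-10,010--
  m20: 1-10- ←essential
  m21: 1-10-,10-01
  m28: 1-10- ←essential
  m29: 1-10-,111-1
  m31: 111-1 ←essential
Essential: 00111, 1-10-, 111-1
Petrick residual → -0001, 010--
Min cover (5 terms): b'c'd'e + a'b'cde + a'bc' + acd' + abce

5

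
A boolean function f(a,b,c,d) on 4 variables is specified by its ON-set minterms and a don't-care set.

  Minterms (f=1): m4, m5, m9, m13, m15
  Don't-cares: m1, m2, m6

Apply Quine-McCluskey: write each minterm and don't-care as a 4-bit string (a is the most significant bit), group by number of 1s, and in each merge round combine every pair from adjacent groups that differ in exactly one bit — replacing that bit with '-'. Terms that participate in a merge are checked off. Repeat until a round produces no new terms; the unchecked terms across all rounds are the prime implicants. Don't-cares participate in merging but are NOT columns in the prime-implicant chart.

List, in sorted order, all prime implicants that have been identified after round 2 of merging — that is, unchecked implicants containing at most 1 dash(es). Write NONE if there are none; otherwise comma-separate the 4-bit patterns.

[col 0] 0001*, 0010*, 0100*, 0101*, 0110*, 1001*, 1101*, 1111*
[col 1] -001*, -101*, 0-01*, 0-10, 01-0, 010-, 1-01*, 11-1
[col 2] --01
Prime implicants: --01, 0-10, 01-0, 010-, 11-1

0-10, 01-0, 010-, 11-1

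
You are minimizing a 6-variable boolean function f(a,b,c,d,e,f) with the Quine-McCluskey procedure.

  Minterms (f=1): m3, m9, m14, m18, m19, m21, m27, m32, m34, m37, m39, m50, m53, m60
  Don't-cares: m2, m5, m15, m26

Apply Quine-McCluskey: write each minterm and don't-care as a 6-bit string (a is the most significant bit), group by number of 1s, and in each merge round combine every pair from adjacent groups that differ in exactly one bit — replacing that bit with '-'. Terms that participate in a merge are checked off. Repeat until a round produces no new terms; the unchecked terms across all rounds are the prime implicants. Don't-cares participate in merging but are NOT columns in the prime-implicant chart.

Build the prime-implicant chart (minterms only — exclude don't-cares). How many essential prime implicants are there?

Round 0: 000010✓ 000011✓ 000101✓ 001001 001110✓ 001111✓ 010010✓ 010011✓ 010101✓ 011010✓ 011011✓ 100000✓ 100010✓ 100101✓ 100111✓ 110010✓ 110101✓ 111100
Round 1: -00010✓ -00101✓ -10010✓ -10101✓ 0-0010✓ 0-0011✓ 0-0101✓ 00001-✓ 00111- 01-010✓ 01-011✓ 01001-✓ 01101-✓ 1-0010✓ 1-0101✓ 1000-0 1001-1
Round 2: --0010 --0101 0-001- 01-01-
PIs = {--0010, --0101, 0-001-, 001001, 00111-, 01-01-, 1000-0, 1001-1, 111100}
Coverage chart:
  m3: 0-001- ←essential
  m9: 001001 ←essential
  m14: 00111- ←essential
  m18: --0010,0-001-,01-01-
  m19: 0-001-,01-01-
  m21: --0101 ←essential
  m27: 01-01- ←essential
  m32: 1000-0 ←essential
  m34: --0010,1000-0
  m37: --0101,1001-1
  m39: 1001-1 ←essential
  m50: --0010 ←essential
  m53: --0101 ←essential
  m60: 111100 ←essential
Essential: --0010, --0101, 0-001-, 001001, 00111-, 01-01-, 1000-0, 1001-1, 111100

9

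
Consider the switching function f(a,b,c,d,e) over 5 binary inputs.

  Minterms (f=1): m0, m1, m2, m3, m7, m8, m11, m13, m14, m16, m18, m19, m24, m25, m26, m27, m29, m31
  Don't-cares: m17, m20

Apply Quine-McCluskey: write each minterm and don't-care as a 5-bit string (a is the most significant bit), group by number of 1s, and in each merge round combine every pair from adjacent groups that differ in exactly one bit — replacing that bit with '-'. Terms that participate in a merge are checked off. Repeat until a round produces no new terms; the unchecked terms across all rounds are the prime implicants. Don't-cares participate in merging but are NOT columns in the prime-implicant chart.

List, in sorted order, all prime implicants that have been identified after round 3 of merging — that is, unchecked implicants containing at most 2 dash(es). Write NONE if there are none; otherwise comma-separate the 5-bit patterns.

[col 0] 00000*, 00001*, 00010*, 00011*, 00111*, 01000*, 01011*, 01101*, 01110, 10000*, 10001*, 10010*, 10011*, 10100*, 11000*, 11001*, 11010*, 11011*, 11101*, 11111*
[col 1] -0000*, -0001*, -0010*, -0011*, -1000*, -1011*, -1101, 0-000*, 0-011*, 00-11, 000-0*, 000-1*, 0000-*, 0001-*, 1-000*, 1-001*, 1-010*, 1-011*, 10-00, 100-0*, 100-1*, 1000-*, 1001-*, 11-01*, 11-11*, 110-0*, 110-1*, 1100-*, 1101-*, 111-1*
[col 2] --000, --011, -00-0*, -00-1*, -000-*, -001-*, 000--*, 1-0-0*, 1-0-1*, 1-00-*, 1-01-*, 100--*, 11--1, 110--*
[col 3] -00--, 1-0--
Prime implicants: --000, --011, -00--, -1101, 00-11, 01110, 1-0--, 10-00, 11--1

--000, --011, -1101, 00-11, 01110, 10-00, 11--1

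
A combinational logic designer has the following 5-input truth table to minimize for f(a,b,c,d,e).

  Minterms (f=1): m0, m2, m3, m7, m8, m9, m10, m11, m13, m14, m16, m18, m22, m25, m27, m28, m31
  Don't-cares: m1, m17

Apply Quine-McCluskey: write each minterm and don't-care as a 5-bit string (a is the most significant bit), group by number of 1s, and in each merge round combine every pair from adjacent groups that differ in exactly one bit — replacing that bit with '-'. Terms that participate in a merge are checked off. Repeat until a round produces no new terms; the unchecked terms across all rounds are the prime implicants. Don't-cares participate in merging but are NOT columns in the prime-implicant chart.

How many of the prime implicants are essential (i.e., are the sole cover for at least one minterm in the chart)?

7

[col 0] 00000*, 00001*, 00010*, 00011*, 00111*, 01000*, 01001*, 01010*, 01011*, 01101*, 01110*, 10000*, 10001*, 10010*, 10110*, 11001*, 11011*, 11100, 11111*
[col 1] -0000*, -0001*, -0010*, -1001*, -1011*, 0-000*, 0-001*, 0-010*, 0-011*, 00-11, 000-0*, 000-1*, 0000-*, 0001-*, 01-01, 01-10, 010-0*, 010-1*, 0100-*, 0101-*, 1-001*, 10-10, 100-0*, 1000-*, 11-11, 110-1*
[col 2] --001, -00-0, -000-, -10-1, 0-0-0*, 0-0-1*, 0-00-*, 0-01-*, 000--*, 010--*
[col 3] 0-0--
Prime implicants: --001, -00-0, -000-, -10-1, 0-0--, 00-11, 01-01, 01-10, 10-10, 11-11, 11100
PI chart (minterm → PIs covering it):
  0 | -00-0,-000-,0-0--
  2 | -00-0,0-0--
  3 | 0-0--,00-11
  7 | 00-11  (sole → essential)
  8 | 0-0--  (sole → essential)
  9 | --001,-10-1,0-0--,01-01
  10 | 0-0--,01-10
  11 | -10-1,0-0--
  13 | 01-01  (sole → essential)
  14 | 01-10  (sole → essential)
  16 | -00-0,-000-
  18 | -00-0,10-10
  22 | 10-10  (sole → essential)
  25 | --001,-10-1
  27 | -10-1,11-11
  28 | 11100  (sole → essential)
  31 | 11-11  (sole → essential)
Essential prime implicants: 0-0--, 00-11, 01-01, 01-10, 10-10, 11-11, 11100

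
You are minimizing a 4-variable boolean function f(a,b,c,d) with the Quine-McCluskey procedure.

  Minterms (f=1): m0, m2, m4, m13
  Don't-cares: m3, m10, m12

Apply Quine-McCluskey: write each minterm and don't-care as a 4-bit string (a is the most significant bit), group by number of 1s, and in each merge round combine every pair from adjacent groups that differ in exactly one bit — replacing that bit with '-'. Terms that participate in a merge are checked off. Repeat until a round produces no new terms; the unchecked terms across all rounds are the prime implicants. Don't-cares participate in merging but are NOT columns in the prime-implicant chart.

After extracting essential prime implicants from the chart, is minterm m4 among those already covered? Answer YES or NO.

Round 0: 0000✓ 0010✓ 0011✓ 0100✓ 1010✓ 1100✓ 1101✓
Round 1: -010 -100 0-00 00-0 001- 110-
PIs = {-010, -100, 0-00, 00-0, 001-, 110-}
Coverage chart:
  m0: 0-00,00-0
  m2: -010,00-0,001-
  m4: -100,0-00
  m13: 110- ←essential
Essential: 110-

NO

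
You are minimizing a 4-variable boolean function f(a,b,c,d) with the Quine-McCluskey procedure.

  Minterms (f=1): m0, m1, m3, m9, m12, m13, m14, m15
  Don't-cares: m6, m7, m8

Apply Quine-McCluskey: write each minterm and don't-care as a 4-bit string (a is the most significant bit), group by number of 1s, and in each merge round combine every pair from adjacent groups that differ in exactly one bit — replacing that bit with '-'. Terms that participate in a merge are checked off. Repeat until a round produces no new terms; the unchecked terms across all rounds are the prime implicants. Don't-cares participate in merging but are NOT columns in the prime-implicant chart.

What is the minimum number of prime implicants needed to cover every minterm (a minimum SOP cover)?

3

size-2^0 implicants → 0000(✓)  0001(✓)  0011(✓)  0110(✓)  0111(✓)  1000(✓)  1001(✓)  1100(✓)  1101(✓)  1110(✓)  1111(✓)
size-2^1 implicants → -000(✓)  -001(✓)  -110(✓)  -111(✓)  0-11  00-1  000-(✓)  011-(✓)  1-00(✓)  1-01(✓)  100-(✓)  11-0(✓)  11-1(✓)  110-(✓)  111-(✓)
size-2^2 implicants → -00-  -11-  1-0-  11--
Unchecked terms (primes): -00-, -11-, 0-11, 00-1, 1-0-, 11--
Minterm coverage:
  m0 ⊆ -00- [E]
  m1 ⊆ -00-,00-1
  m3 ⊆ 0-11,00-1
  m9 ⊆ -00-,1-0-
  m12 ⊆ 1-0-,11--
  m13 ⊆ 1-0-,11--
  m14 ⊆ -11-,11--
  m15 ⊆ -11-,11--
E = {-00-}
Petrick residual → 0-11, 11--
Cover = b'c' + a'cd + ab  |cover|=3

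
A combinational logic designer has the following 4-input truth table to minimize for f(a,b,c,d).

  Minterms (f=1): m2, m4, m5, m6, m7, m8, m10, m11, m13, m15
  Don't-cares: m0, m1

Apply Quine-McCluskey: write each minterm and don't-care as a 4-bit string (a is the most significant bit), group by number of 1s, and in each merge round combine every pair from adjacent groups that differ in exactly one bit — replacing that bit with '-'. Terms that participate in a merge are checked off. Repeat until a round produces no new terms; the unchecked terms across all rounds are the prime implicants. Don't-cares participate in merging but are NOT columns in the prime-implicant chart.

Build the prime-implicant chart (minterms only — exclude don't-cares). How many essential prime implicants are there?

2

[col 0] 0000*, 0001*, 0010*, 0100*, 0101*, 0110*, 0111*, 1000*, 1010*, 1011*, 1101*, 1111*
[col 1] -000*, -010*, -101*, -111*, 0-00*, 0-01*, 0-10*, 00-0*, 000-*, 01-0*, 01-1*, 010-*, 011-*, 1-11, 10-0*, 101-, 11-1*
[col 2] -0-0, -1-1, 0--0, 0-0-, 01--
Prime implicants: -0-0, -1-1, 0--0, 0-0-, 01--, 1-11, 101-
PI chart (minterm → PIs covering it):
  2 | -0-0,0--0
  4 | 0--0,0-0-,01--
  5 | -1-1,0-0-,01--
  6 | 0--0,01--
  7 | -1-1,01--
  8 | -0-0  (sole → essential)
  10 | -0-0,101-
  11 | 1-11,101-
  13 | -1-1  (sole → essential)
  15 | -1-1,1-11
Essential prime implicants: -0-0, -1-1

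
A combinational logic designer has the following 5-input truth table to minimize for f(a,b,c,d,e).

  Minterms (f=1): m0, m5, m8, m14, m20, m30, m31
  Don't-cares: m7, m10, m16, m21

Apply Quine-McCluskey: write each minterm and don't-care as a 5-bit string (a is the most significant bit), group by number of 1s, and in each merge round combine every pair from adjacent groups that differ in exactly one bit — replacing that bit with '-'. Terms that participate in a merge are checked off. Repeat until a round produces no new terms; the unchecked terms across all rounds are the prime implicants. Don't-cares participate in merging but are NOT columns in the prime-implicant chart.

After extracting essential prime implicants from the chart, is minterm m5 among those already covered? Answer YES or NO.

NO

size-2^0 implicants → 00000(✓)  00101(✓)  00111(✓)  01000(✓)  01010(✓)  01110(✓)  10000(✓)  10100(✓)  10101(✓)  11110(✓)  11111(✓)
size-2^1 implicants → -0000  -0101  -1110  0-000  001-1  01-10  010-0  10-00  1010-  1111-
Unchecked terms (primes): -0000, -0101, -1110, 0-000, 001-1, 01-10, 010-0, 10-00, 1010-, 1111-
Minterm coverage:
  m0 ⊆ -0000,0-000
  m5 ⊆ -0101,001-1
  m8 ⊆ 0-000,010-0
  m14 ⊆ -1110,01-10
  m20 ⊆ 10-00,1010-
  m30 ⊆ -1110,1111-
  m31 ⊆ 1111- [E]
E = {1111-}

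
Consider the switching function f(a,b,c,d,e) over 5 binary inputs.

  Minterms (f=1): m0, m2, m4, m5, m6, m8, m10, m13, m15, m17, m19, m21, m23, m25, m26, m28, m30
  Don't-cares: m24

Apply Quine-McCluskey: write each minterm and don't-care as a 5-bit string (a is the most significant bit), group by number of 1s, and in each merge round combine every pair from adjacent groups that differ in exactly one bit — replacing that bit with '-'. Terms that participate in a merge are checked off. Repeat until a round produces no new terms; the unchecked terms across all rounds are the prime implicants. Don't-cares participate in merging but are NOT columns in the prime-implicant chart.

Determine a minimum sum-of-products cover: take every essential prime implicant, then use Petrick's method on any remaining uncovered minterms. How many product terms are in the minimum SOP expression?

[col 0] 00000*, 00010*, 00100*, 00101*, 00110*, 01000*, 01010*, 01101*, 01111*, 10001*, 10011*, 10101*, 10111*, 11000*, 11001*, 11010*, 11100*, 11110*
[col 1] -0101, -1000*, -1010*, 0-000*, 0-010*, 0-101, 00-00*, 00-10*, 000-0*, 001-0*, 0010-, 010-0*, 011-1, 1-001, 10-01*, 10-11*, 100-1*, 101-1*, 11-00*, 11-10*, 110-0*, 1100-, 111-0*
[col 2] -10-0, 0-0-0, 00--0, 10--1, 11--0
Prime implicants: -0101, -10-0, 0-0-0, 0-101, 00--0, 0010-, 011-1, 1-001, 10--1, 11--0, 1100-
PI chart (minterm → PIs covering it):
  0 | 0-0-0,00--0
  2 | 0-0-0,00--0
  4 | 00--0,0010-
  5 | -0101,0-101,0010-
  6 | 00--0  (sole → essential)
  8 | -10-0,0-0-0
  10 | -10-0,0-0-0
  13 | 0-101,011-1
  15 | 011-1  (sole → essential)
  17 | 1-001,10--1
  19 | 10--1  (sole → essential)
  21 | -0101,10--1
  23 | 10--1  (sole → essential)
  25 | 1-001,1100-
  26 | -10-0,11--0
  28 | 11--0  (sole → essential)
  30 | 11--0  (sole → essential)
Essential prime implicants: 00--0, 011-1, 10--1, 11--0
Petrick residual → -0101, -10-0, 1-001
Minimum SOP uses 7 PIs: b'cd'e + bc'e' + a'b'e' + a'bce + ac'd'e + ab'e + abe'

7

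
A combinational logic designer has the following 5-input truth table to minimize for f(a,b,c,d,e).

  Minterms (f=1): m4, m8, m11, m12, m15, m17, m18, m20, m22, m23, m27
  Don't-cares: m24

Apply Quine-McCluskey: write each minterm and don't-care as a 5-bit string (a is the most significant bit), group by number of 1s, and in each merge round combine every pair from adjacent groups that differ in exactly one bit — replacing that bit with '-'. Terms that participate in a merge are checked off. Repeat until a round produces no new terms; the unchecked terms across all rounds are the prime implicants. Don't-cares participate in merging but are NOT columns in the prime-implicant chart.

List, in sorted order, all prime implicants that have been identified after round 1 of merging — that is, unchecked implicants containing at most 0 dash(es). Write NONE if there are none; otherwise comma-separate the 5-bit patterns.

Round 0: 00100✓ 01000✓ 01011✓ 01100✓ 01111✓ 10001 10010✓ 10100✓ 10110✓ 10111✓ 11000✓ 11011✓
Round 1: -0100 -1000 -1011 0-100 01-00 01-11 10-10 101-0 1011-
PIs = {-0100, -1000, -1011, 0-100, 01-00, 01-11, 10-10, 10001, 101-0, 1011-}

10001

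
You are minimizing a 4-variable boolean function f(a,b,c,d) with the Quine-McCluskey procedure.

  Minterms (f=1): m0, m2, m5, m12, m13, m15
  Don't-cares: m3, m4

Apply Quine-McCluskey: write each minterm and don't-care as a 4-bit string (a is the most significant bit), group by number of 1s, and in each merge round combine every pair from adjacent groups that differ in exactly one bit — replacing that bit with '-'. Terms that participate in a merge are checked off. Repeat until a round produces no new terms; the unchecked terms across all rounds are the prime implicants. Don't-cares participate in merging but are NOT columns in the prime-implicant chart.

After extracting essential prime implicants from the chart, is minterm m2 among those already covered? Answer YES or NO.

size-2^0 implicants → 0000(✓)  0010(✓)  0011(✓)  0100(✓)  0101(✓)  1100(✓)  1101(✓)  1111(✓)
size-2^1 implicants → -100(✓)  -101(✓)  0-00  00-0  001-  010-(✓)  11-1  110-(✓)
size-2^2 implicants → -10-
Unchecked terms (primes): -10-, 0-00, 00-0, 001-, 11-1
Minterm coverage:
  m0 ⊆ 0-00,00-0
  m2 ⊆ 00-0,001-
  m5 ⊆ -10- [E]
  m12 ⊆ -10- [E]
  m13 ⊆ -10-,11-1
  m15 ⊆ 11-1 [E]
E = {-10-, 11-1}

NO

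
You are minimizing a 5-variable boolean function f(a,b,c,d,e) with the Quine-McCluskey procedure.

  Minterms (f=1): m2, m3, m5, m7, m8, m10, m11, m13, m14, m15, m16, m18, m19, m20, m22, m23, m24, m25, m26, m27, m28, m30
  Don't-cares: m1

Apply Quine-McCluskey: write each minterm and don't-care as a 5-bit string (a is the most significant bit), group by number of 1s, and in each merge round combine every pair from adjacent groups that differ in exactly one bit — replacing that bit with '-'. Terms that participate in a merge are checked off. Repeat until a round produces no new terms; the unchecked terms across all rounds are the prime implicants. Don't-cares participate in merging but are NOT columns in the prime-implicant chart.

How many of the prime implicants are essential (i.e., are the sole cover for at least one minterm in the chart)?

5

[col 0] 00001*, 00010*, 00011*, 00101*, 00111*, 01000*, 01010*, 01011*, 01101*, 01110*, 01111*, 10000*, 10010*, 10011*, 10100*, 10110*, 10111*, 11000*, 11001*, 11010*, 11011*, 11100*, 11110*
[col 1] -0010*, -0011*, -0111*, -1000*, -1010*, -1011*, -1110*, 0-010*, 0-011*, 0-101*, 0-111*, 00-01*, 00-11*, 000-1*, 0001-*, 001-1*, 01-10*, 01-11*, 010-0*, 0101-*, 011-1*, 0111-*, 1-000*, 1-010*, 1-011*, 1-100*, 1-110*, 10-00*, 10-10*, 10-11*, 100-0*, 1001-*, 101-0*, 1011-*, 11-00*, 11-10*, 110-0*, 110-1*, 1100-*, 1101-*, 111-0*
[col 2] --010*, --011*, -0-11, -001-*, -1-10, -10-0, -101-*, 0--11, 0-01-*, 0-1-1, 00--1, 01-1-, 1--00*, 1--10*, 1-0-0*, 1-01-*, 1-1-0*, 10--0*, 10-1-, 11--0*, 110--
[col 3] --01-, 1---0
Prime implicants: --01-, -0-11, -1-10, -10-0, 0--11, 0-1-1, 00--1, 01-1-, 1---0, 10-1-, 110--
PI chart (minterm → PIs covering it):
  2 | --01-  (sole → essential)
  3 | --01-,-0-11,0--11,00--1
  5 | 0-1-1,00--1
  7 | -0-11,0--11,0-1-1,00--1
  8 | -10-0  (sole → essential)
  10 | --01-,-1-10,-10-0,01-1-
  11 | --01-,0--11,01-1-
  13 | 0-1-1  (sole → essential)
  14 | -1-10,01-1-
  15 | 0--11,0-1-1,01-1-
  16 | 1---0  (sole → essential)
  18 | --01-,1---0,10-1-
  19 | --01-,-0-11,10-1-
  20 | 1---0  (sole → essential)
  22 | 1---0,10-1-
  23 | -0-11,10-1-
  24 | -10-0,1---0,110--
  25 | 110--  (sole → essential)
  26 | --01-,-1-10,-10-0,1---0,110--
  27 | --01-,110--
  28 | 1---0  (sole → essential)
  30 | -1-10,1---0
Essential prime implicants: --01-, -10-0, 0-1-1, 1---0, 110--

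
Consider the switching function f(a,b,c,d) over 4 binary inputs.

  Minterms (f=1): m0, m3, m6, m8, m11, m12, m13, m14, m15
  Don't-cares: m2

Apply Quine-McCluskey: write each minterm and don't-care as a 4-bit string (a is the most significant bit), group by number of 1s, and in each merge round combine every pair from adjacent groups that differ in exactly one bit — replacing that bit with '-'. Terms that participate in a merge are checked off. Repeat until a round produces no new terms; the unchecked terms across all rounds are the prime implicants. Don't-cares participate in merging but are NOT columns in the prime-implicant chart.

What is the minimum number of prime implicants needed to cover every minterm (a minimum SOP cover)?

[col 0] 0000*, 0010*, 0011*, 0110*, 1000*, 1011*, 1100*, 1101*, 1110*, 1111*
[col 1] -000, -011, -110, 0-10, 00-0, 001-, 1-00, 1-11, 11-0*, 11-1*, 110-*, 111-*
[col 2] 11--
Prime implicants: -000, -011, -110, 0-10, 00-0, 001-, 1-00, 1-11, 11--
PI chart (minterm → PIs covering it):
  0 | -000,00-0
  3 | -011,001-
  6 | -110,0-10
  8 | -000,1-00
  11 | -011,1-11
  12 | 1-00,11--
  13 | 11--  (sole → essential)
  14 | -110,11--
  15 | 1-11,11--
Essential prime implicants: 11--
Petrick residual → -000, -011, -110
Minimum SOP uses 4 PIs: b'c'd' + b'cd + bcd' + ab

4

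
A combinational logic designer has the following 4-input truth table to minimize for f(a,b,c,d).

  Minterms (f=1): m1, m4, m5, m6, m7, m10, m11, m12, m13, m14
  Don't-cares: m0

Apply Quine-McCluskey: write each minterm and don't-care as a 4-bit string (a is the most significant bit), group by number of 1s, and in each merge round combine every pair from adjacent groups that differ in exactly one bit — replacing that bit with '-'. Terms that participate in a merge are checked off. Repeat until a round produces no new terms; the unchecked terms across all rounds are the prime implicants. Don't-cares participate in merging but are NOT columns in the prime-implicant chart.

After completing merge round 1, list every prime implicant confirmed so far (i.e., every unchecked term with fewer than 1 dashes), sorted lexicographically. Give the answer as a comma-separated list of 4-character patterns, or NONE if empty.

[col 0] 0000*, 0001*, 0100*, 0101*, 0110*, 0111*, 1010*, 1011*, 1100*, 1101*, 1110*
[col 1] -100*, -101*, -110*, 0-00*, 0-01*, 000-*, 01-0*, 01-1*, 010-*, 011-*, 1-10, 101-, 11-0*, 110-*
[col 2] -1-0, -10-, 0-0-, 01--
Prime implicants: -1-0, -10-, 0-0-, 01--, 1-10, 101-

NONE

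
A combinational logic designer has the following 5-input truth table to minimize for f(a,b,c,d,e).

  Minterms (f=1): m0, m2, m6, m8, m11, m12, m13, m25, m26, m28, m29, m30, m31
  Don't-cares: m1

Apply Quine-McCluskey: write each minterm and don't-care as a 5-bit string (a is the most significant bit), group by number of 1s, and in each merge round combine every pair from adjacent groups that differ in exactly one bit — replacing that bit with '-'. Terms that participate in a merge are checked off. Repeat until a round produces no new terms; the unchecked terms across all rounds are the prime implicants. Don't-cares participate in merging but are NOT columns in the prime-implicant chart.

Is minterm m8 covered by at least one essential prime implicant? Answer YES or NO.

[col 0] 00000*, 00001*, 00010*, 00110*, 01000*, 01011, 01100*, 01101*, 11001*, 11010*, 11100*, 11101*, 11110*, 11111*
[col 1] -1100*, -1101*, 0-000, 00-10, 000-0, 0000-, 01-00, 0110-*, 11-01, 11-10, 111-0*, 111-1*, 1110-*, 1111-*
[col 2] -110-, 111--
Prime implicants: -110-, 0-000, 00-10, 000-0, 0000-, 01-00, 01011, 11-01, 11-10, 111--
PI chart (minterm → PIs covering it):
  0 | 0-000,000-0,0000-
  2 | 00-10,000-0
  6 | 00-10  (sole → essential)
  8 | 0-000,01-00
  11 | 01011  (sole → essential)
  12 | -110-,01-00
  13 | -110-  (sole → essential)
  25 | 11-01  (sole → essential)
  26 | 11-10  (sole → essential)
  28 | -110-,111--
  29 | -110-,11-01,111--
  30 | 11-10,111--
  31 | 111--  (sole → essential)
Essential prime implicants: -110-, 00-10, 01011, 11-01, 11-10, 111--

NO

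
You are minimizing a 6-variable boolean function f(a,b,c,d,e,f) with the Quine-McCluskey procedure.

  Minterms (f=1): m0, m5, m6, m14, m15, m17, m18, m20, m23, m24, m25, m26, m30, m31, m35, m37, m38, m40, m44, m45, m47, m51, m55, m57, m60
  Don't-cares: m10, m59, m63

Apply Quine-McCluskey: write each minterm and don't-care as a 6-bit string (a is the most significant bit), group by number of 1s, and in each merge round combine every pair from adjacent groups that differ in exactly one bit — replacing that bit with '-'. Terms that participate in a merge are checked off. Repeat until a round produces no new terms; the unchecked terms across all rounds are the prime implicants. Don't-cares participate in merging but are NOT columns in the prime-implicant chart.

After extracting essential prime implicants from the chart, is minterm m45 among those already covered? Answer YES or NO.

NO

[col 0] 000000, 000101*, 000110*, 001010*, 001110*, 001111*, 010001*, 010010*, 010100, 010111*, 011000*, 011001*, 011010*, 011110*, 011111*, 100011*, 100101*, 100110*, 101000*, 101100*, 101101*, 101111*, 110011*, 110111*, 111001*, 111011*, 111100*, 111111*
[col 1] -00101, -00110, -01111*, -10111*, -11001, -11111*, 0-1010*, 0-1110*, 0-1111*, 00-110, 001-10*, 00111-*, 01-001, 01-010, 01-111*, 011-10*, 0110-0, 01100-, 01111-*, 1-0011, 1-1100, 1-1111*, 10-101, 101-00, 1011-1, 10110-, 11-011*, 11-111*, 110-11*, 111-11*, 1110-1
[col 2] --1111, -1-111, 0-1-10, 0-111-, 11--11
Prime implicants: --1111, -00101, -00110, -1-111, -11001, 0-1-10, 0-111-, 00-110, 000000, 01-001, 01-010, 010100, 0110-0, 01100-, 1-0011, 1-1100, 10-101, 101-00, 1011-1, 10110-, 11--11, 1110-1
PI chart (minterm → PIs covering it):
  0 | 000000  (sole → essential)
  5 | -00101  (sole → essential)
  6 | -00110,00-110
  14 | 0-1-10,0-111-,00-110
  15 | --1111,0-111-
  17 | 01-001  (sole → essential)
  18 | 01-010  (sole → essential)
  20 | 010100  (sole → essential)
  23 | -1-111  (sole → essential)
  24 | 0110-0,01100-
  25 | -11001,01-001,01100-
  26 | 0-1-10,01-010,0110-0
  30 | 0-1-10,0-111-
  31 | --1111,-1-111,0-111-
  35 | 1-0011  (sole → essential)
  37 | -00101,10-101
  38 | -00110  (sole → essential)
  40 | 101-00  (sole → essential)
  44 | 1-1100,101-00,10110-
  45 | 10-101,1011-1,10110-
  47 | --1111,1011-1
  51 | 1-0011,11--11
  55 | -1-111,11--11
  57 | -11001,1110-1
  60 | 1-1100  (sole → essential)
Essential prime implicants: -00101, -00110, -1-111, 000000, 01-001, 01-010, 010100, 1-0011, 1-1100, 101-00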